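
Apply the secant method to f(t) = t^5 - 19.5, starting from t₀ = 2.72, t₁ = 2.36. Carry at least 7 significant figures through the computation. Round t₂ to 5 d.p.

2.10450

f(t_0) = 129.382797, f(t_1) = 53.708248
t_2 = 2.360000 - (53.708248)·(2.360000 - 2.720000)/(53.708248 - (129.382797)) = 2.104498; f(t_2) = 21.780313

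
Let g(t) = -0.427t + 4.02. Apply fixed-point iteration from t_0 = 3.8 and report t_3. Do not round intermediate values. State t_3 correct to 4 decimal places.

2.7406

t_1 = g(3.800000) = 2.397400
t_2 = g(2.397400) = 2.996310
t_3 = g(2.996310) = 2.740576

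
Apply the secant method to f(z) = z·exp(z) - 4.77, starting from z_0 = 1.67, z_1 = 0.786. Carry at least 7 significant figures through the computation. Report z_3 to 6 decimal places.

1.361272

Secant update: z_(k+1) = z_k − f(z_k)·(z_k − z_(k-1))/(f(z_k) − f(z_(k-1))).
f(z_0) = 4.101320, f(z_1) = -3.045044
z_2 = 0.786000 - (-3.045044)·(0.786000 - 1.670000)/(-3.045044 - (4.101320)) = 1.162670; f(z_2) = -1.051246
z_3 = 1.162670 - (-1.051246)·(1.162670 - 0.786000)/(-1.051246 - (-3.045044)) = 1.361272; f(z_3) = 0.540529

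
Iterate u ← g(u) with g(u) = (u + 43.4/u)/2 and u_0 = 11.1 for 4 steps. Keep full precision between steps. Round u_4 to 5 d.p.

u_1 = g(11.100000) = 7.504955
u_2 = g(7.504955) = 6.643901
u_3 = g(6.643901) = 6.588104
u_4 = g(6.588104) = 6.587868

6.58787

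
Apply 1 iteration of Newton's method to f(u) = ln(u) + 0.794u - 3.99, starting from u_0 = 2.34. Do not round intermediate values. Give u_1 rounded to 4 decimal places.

f'(u) = 1/u + 0.794
u_0 = 2.340000: f = -1.281889, f' = 1.221350 → u_1 = 2.340000 - (-1.281889)/(1.221350) = 3.389567

3.3896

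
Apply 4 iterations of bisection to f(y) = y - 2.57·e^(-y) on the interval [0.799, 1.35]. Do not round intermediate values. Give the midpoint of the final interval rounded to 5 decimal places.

0.98841

f(0.799000) = -0.356931, f(1.350000) = 0.683753 (opposite signs)
step 1: m = 1.074500, f(m) = 0.196926 > 0 → root in [0.799000, 1.074500]
step 2: m = 0.936750, f(m) = -0.070432 < 0 → root in [0.936750, 1.074500]
step 3: m = 1.005625, f(m) = 0.065478 > 0 → root in [0.936750, 1.005625]
step 4: m = 0.971187, f(m) = -0.001900 < 0 → root in [0.971187, 1.005625]
Midpoint of [0.971187, 1.005625] = 0.988406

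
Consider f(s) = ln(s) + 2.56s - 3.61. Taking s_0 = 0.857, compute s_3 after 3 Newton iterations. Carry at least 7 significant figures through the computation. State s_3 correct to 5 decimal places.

1.30590

f'(s) = 1/s + 2.56
s_0 = 0.857000: f = -1.570397, f' = 3.726861 → s_1 = 0.857000 - (-1.570397)/(3.726861) = 1.278373
s_1 = 1.278373: f = -0.091778, f' = 3.342245 → s_2 = 1.278373 - (-0.091778)/(3.342245) = 1.305833
s_2 = 1.305833: f = -0.000227, f' = 3.325795 → s_3 = 1.305833 - (-0.000227)/(3.325795) = 1.305901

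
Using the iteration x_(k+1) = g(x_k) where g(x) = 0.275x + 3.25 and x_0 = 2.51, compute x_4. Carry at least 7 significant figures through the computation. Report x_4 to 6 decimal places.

4.471476

x_1 = g(2.510000) = 3.940250
x_2 = g(3.940250) = 4.333569
x_3 = g(4.333569) = 4.441731
x_4 = g(4.441731) = 4.471476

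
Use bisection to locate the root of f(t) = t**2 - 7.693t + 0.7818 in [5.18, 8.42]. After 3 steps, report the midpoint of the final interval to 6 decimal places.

f(5.180000) = -12.235540, f(8.420000) = 6.903140 (opposite signs)
step 1: m = 6.800000, f(m) = -5.290600 < 0 → root in [6.800000, 8.420000]
step 2: m = 7.610000, f(m) = 0.150170 > 0 → root in [6.800000, 7.610000]
step 3: m = 7.205000, f(m) = -2.734240 < 0 → root in [7.205000, 7.610000]
Midpoint of [7.205000, 7.610000] = 7.407500

7.407500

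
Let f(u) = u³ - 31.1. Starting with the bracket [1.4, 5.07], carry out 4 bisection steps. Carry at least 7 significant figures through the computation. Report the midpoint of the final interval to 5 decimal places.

f(1.400000) = -28.356000, f(5.070000) = 99.223843 (opposite signs)
step 1: m = 3.235000, f(m) = 2.755003 > 0 → root in [1.400000, 3.235000]
step 2: m = 2.317500, f(m) = -18.653157 < 0 → root in [2.317500, 3.235000]
step 3: m = 2.776250, f(m) = -9.701875 < 0 → root in [2.776250, 3.235000]
step 4: m = 3.005625, f(m) = -3.947840 < 0 → root in [3.005625, 3.235000]
Midpoint of [3.005625, 3.235000] = 3.120313

3.12031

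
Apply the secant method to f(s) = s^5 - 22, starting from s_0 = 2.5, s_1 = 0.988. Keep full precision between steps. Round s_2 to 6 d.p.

1.317221

f(s_0) = 75.656250, f(s_1) = -21.058577
s_2 = 0.988000 - (-21.058577)·(0.988000 - 2.500000)/(-21.058577 - (75.656250)) = 1.317221; f(s_2) = -18.034541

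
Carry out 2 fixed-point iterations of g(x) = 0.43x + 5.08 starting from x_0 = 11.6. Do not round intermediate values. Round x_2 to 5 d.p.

x_1 = g(11.600000) = 10.068000
x_2 = g(10.068000) = 9.409240

9.40924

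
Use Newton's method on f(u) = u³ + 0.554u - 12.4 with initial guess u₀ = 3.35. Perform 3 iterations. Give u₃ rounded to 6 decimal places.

f'(u) = 3u² + 0.554
u_0 = 3.350000: f = 27.051275, f' = 34.221500 → u_1 = 3.350000 - (27.051275)/(34.221500) = 2.559524
u_1 = 2.559524: f = 5.785835, f' = 20.207489 → u_2 = 2.559524 - (5.785835)/(20.207489) = 2.273203
u_2 = 2.273203: f = 0.606016, f' = 16.056351 → u_3 = 2.273203 - (0.606016)/(16.056351) = 2.235460

2.235460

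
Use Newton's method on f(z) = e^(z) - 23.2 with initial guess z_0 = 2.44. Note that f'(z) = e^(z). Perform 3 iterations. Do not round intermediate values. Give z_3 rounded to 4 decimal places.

3.1452

z_0 = 2.440000: f = -11.726959, f' = 11.473041 → z_1 = 2.440000 - (-11.726959)/(11.473041) = 3.462132
z_1 = 3.462132: f = 8.684875, f' = 31.884875 → z_2 = 3.462132 - (8.684875)/(31.884875) = 3.189749
z_2 = 3.189749: f = 1.082343, f' = 24.282343 → z_3 = 3.189749 - (1.082343)/(24.282343) = 3.145176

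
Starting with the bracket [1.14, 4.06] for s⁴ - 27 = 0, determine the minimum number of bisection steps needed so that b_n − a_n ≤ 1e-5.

19

Initial width b − a = 4.06 − 1.14 = 2.920000.
After n steps the width is (b−a)/2^n; need (b−a)/2^n ≤ 1e-5.
So n ≥ log₂(2.920000/1e-5) = log₂(292000.0000) ≈ 18.1556.
Hence n = 19.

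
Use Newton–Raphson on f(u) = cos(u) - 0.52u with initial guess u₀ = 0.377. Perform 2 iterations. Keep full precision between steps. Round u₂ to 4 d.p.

1.0200

f'(u) = -sin(u) - 0.52
u_0 = 0.377000: f = 0.733733, f' = -0.888133 → u_1 = 0.377000 - (0.733733)/(-0.888133) = 1.203153
u_1 = 1.203153: f = -0.266222, f' = -1.453177 → u_2 = 1.203153 - (-0.266222)/(-1.453177) = 1.019953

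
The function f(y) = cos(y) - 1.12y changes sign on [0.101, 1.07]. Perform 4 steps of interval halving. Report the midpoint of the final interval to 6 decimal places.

0.676344

f(0.101000) = 0.881784, f(1.070000) = -0.718276 (opposite signs)
step 1: m = 0.585500, f(m) = 0.177676 > 0 → root in [0.585500, 1.070000]
step 2: m = 0.827750, f(m) = -0.250546 < 0 → root in [0.585500, 0.827750]
step 3: m = 0.706625, f(m) = -0.030863 < 0 → root in [0.585500, 0.706625]
step 4: m = 0.646062, f(m) = 0.074871 > 0 → root in [0.646062, 0.706625]
Midpoint of [0.646062, 0.706625] = 0.676344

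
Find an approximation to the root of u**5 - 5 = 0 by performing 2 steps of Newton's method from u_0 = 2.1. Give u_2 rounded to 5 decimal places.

1.49641

Newton update: u ← u − f(u)/f'(u).
f'(u) = 5u**4
u_0 = 2.100000: f = 35.841010, f' = 97.240500 → u_1 = 2.100000 - (35.841010)/(97.240500) = 1.731419
u_1 = 1.731419: f = 10.560042, f' = 44.934367 → u_2 = 1.731419 - (10.560042)/(44.934367) = 1.496409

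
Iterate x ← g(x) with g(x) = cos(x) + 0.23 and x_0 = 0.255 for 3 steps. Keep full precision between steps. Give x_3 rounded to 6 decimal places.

1.058409

x_1 = g(0.255000) = 1.197663
x_2 = g(1.197663) = 0.594535
x_3 = g(0.594535) = 1.058409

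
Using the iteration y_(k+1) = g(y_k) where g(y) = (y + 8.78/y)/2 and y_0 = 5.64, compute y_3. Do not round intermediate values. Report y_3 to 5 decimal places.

2.96363

y_1 = g(5.640000) = 3.598369
y_2 = g(3.598369) = 3.019182
y_3 = g(3.019182) = 2.963627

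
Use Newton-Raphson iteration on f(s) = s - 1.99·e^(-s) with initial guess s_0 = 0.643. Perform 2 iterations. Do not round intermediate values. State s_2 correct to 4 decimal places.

f'(s) = 1 + 1.99·e^(-s)
s_0 = 0.643000: f = -0.403169, f' = 2.046169 → s_1 = 0.643000 - (-0.403169)/(2.046169) = 0.840036
s_1 = 0.840036: f = -0.019037, f' = 1.859073 → s_2 = 0.840036 - (-0.019037)/(1.859073) = 0.850276

0.8503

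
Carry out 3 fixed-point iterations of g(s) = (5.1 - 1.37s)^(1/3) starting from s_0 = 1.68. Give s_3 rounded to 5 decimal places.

1.45615

s_1 = g(1.680000) = 1.409191
s_2 = g(1.409191) = 1.468902
s_3 = g(1.468902) = 1.456154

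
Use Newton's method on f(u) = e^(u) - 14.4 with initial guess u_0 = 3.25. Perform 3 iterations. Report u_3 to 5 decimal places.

2.66727

Newton update: u ← u − f(u)/f'(u).
f'(u) = e^(u)
u_0 = 3.250000: f = 11.390340, f' = 25.790340 → u_1 = 3.250000 - (11.390340)/(25.790340) = 2.808349
u_1 = 2.808349: f = 2.182511, f' = 16.582511 → u_2 = 2.808349 - (2.182511)/(16.582511) = 2.676733
u_2 = 2.676733: f = 0.137527, f' = 14.537527 → u_3 = 2.676733 - (0.137527)/(14.537527) = 2.667273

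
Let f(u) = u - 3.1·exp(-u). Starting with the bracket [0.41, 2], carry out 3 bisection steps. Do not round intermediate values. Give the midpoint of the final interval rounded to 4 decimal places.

1.1056

f(0.410000) = -1.647316, f(2.000000) = 1.580461 (opposite signs)
step 1: m = 1.205000, f(m) = 0.275955 > 0 → root in [0.410000, 1.205000]
step 2: m = 0.807500, f(m) = -0.575012 < 0 → root in [0.807500, 1.205000]
step 3: m = 1.006250, f(m) = -0.127071 < 0 → root in [1.006250, 1.205000]
Midpoint of [1.006250, 1.205000] = 1.105625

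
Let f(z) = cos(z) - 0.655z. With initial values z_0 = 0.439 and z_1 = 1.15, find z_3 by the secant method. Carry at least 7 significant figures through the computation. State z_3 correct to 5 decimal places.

Secant update: z_(k+1) = z_k − f(z_k)·(z_k − z_(k-1))/(f(z_k) − f(z_(k-1))).
f(z_0) = 0.617632, f(z_1) = -0.344763
z_2 = 1.150000 - (-0.344763)·(1.150000 - 0.439000)/(-0.344763 - (0.617632)) = 0.895296; f(z_2) = 0.038870
z_3 = 0.895296 - (0.038870)·(0.895296 - 1.150000)/(0.038870 - (-0.344763)) = 0.921102; f(z_3) = 0.001621

0.92110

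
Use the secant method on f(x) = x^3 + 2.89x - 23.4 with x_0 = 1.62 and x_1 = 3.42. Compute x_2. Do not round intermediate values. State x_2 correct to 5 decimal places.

Secant update: x_(k+1) = x_k − f(x_k)·(x_k − x_(k-1))/(f(x_k) − f(x_(k-1))).
f(x_0) = -14.466672, f(x_1) = 26.485488
x_2 = 3.420000 - (26.485488)·(3.420000 - 1.620000)/(26.485488 - (-14.466672)) = 2.255864; f(x_2) = -5.400634

2.25586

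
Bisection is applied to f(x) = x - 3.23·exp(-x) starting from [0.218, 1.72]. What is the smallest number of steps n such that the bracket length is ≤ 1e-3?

Initial width b − a = 1.72 − 0.218 = 1.502000.
After n steps the width is (b−a)/2^n; need (b−a)/2^n ≤ 1e-3.
So n ≥ log₂(1.502000/1e-3) = log₂(1502.0000) ≈ 10.5527.
Hence n = 11.

11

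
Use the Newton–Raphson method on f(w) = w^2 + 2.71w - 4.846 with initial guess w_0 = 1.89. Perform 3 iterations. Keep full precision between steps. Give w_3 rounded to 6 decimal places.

f'(w) = 2w + 2.71
w_0 = 1.890000: f = 3.848000, f' = 6.490000 → w_1 = 1.890000 - (3.848000)/(6.490000) = 1.297088
w_1 = 1.297088: f = 0.351545, f' = 5.304176 → w_2 = 1.297088 - (0.351545)/(5.304176) = 1.230811
w_2 = 1.230811: f = 0.004393, f' = 5.171622 → w_3 = 1.230811 - (0.004393)/(5.171622) = 1.229961

1.229961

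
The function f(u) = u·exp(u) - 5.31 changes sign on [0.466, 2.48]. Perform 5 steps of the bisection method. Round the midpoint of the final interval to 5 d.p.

f(0.466000) = -4.567379, f(2.480000) = 24.304336 (opposite signs)
step 1: m = 1.473000, f(m) = 1.115671 > 0 → root in [0.466000, 1.473000]
step 2: m = 0.969500, f(m) = -2.753791 < 0 → root in [0.969500, 1.473000]
step 3: m = 1.221250, f(m) = -1.168223 < 0 → root in [1.221250, 1.473000]
step 4: m = 1.347125, f(m) = -0.128484 < 0 → root in [1.347125, 1.473000]
step 5: m = 1.410062, f(m) = 0.465914 > 0 → root in [1.347125, 1.410062]
Midpoint of [1.347125, 1.410062] = 1.378594

1.37859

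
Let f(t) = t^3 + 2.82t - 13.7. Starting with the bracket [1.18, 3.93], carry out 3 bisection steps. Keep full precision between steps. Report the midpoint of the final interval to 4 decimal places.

f(1.180000) = -8.729368, f(3.930000) = 58.081057 (opposite signs)
step 1: m = 2.555000, f(m) = 10.184204 > 0 → root in [1.180000, 2.555000]
step 2: m = 1.867500, f(m) = -1.920639 < 0 → root in [1.867500, 2.555000]
step 3: m = 2.211250, f(m) = 3.347912 > 0 → root in [1.867500, 2.211250]
Midpoint of [1.867500, 2.211250] = 2.039375

2.0394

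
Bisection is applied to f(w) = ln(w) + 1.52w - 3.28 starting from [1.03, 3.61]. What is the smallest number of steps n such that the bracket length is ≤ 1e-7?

Initial width b − a = 3.61 − 1.03 = 2.580000.
After n steps the width is (b−a)/2^n; need (b−a)/2^n ≤ 1e-7.
So n ≥ log₂(2.580000/1e-7) = log₂(25800000.0000) ≈ 24.6209.
Hence n = 25.

25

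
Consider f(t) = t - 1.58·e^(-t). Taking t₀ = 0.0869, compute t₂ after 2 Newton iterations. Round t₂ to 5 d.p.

Newton update: t ← t − f(t)/f'(t).
f'(t) = 1 + 1.58·e^(-t)
t_0 = 0.086900: f = -1.361595, f' = 2.448495 → t_1 = 0.086900 - (-1.361595)/(2.448495) = 0.642995
t_1 = 0.642995: f = -0.187636, f' = 1.830631 → t_2 = 0.642995 - (-0.187636)/(1.830631) = 0.745493

0.74549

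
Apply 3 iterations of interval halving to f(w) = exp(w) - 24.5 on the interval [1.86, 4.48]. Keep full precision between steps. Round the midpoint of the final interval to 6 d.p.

3.333750

f(1.860000) = -18.076263, f(4.480000) = 63.734673 (opposite signs)
step 1: m = 3.170000, f(m) = -0.692516 < 0 → root in [3.170000, 4.480000]
step 2: m = 3.825000, f(m) = 21.332800 > 0 → root in [3.170000, 3.825000]
step 3: m = 3.497500, f(m) = 8.532767 > 0 → root in [3.170000, 3.497500]
Midpoint of [3.170000, 3.497500] = 3.333750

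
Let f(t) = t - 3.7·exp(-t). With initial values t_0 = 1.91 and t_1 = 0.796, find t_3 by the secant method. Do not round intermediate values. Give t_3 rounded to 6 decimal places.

f(t_0) = 1.362103, f(t_1) = -0.873181
t_2 = 0.796000 - (-0.873181)·(0.796000 - 1.910000)/(-0.873181 - (1.362103)) = 1.231168; f(t_2) = 0.150947
t_3 = 1.231168 - (0.150947)·(1.231168 - 0.796000)/(0.150947 - (-0.873181)) = 1.167028; f(t_3) = 0.015252

1.167028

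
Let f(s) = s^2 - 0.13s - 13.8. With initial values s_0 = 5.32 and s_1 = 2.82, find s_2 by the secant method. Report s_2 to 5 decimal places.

f(s_0) = 13.810800, f(s_1) = -6.214200
s_2 = 2.820000 - (-6.214200)·(2.820000 - 5.320000)/(-6.214200 - (13.810800)) = 3.595805; f(s_2) = -1.337639

3.59581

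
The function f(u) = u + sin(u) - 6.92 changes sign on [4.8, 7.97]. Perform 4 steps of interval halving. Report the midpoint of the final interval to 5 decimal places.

f(4.800000) = -3.116165, f(7.970000) = 2.043277 (opposite signs)
step 1: m = 6.385000, f(m) = -0.433361 < 0 → root in [6.385000, 7.970000]
step 2: m = 7.177500, f(m) = 1.037280 > 0 → root in [6.385000, 7.177500]
step 3: m = 6.781250, f(m) = 0.338976 > 0 → root in [6.385000, 6.781250]
step 4: m = 6.583125, f(m) = -0.041412 < 0 → root in [6.583125, 6.781250]
Midpoint of [6.583125, 6.781250] = 6.682187

6.68219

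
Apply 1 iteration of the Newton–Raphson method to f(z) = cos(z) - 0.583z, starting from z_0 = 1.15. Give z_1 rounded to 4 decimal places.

f'(z) = -sin(z) - 0.583
z_0 = 1.150000: f = -0.261963, f' = -1.495764 → z_1 = 1.150000 - (-0.261963)/(-1.495764) = 0.974864

0.9749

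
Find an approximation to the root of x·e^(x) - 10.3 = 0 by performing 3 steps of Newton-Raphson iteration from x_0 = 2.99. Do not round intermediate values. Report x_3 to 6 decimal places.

1.786331

f'(x) = (x + 1)·e^(x)
x_0 = 2.990000: f = 49.158191, f' = 79.343873 → x_1 = 2.990000 - (49.158191)/(79.343873) = 2.370441
x_1 = 2.370441: f = 15.068732, f' = 36.070845 → x_2 = 2.370441 - (15.068732)/(36.070845) = 1.952687
x_2 = 1.952687: f = 3.461765, f' = 20.809368 → x_3 = 1.952687 - (3.461765)/(20.809368) = 1.786331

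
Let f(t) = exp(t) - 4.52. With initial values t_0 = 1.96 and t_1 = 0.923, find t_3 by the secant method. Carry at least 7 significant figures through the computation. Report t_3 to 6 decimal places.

f(t_0) = 2.579327, f(t_1) = -2.003170
t_2 = 0.923000 - (-2.003170)·(0.923000 - 1.960000)/(-2.003170 - (2.579327)) = 1.376309; f(t_2) = -0.559742
t_3 = 1.376309 - (-0.559742)·(1.376309 - 0.923000)/(-0.559742 - (-2.003170)) = 1.552096; f(t_3) = 0.201358

1.552096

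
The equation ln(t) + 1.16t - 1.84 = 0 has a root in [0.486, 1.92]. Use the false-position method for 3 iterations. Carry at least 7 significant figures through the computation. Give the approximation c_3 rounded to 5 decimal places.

f(0.486000) = -1.997787, f(1.920000) = 1.039525
step 1: c = 1.429211, f(c) = 0.175007 > 0 → new bracket [0.486000, 1.429211]
step 2: c = 1.353240, f(c) = 0.032261 > 0 → new bracket [0.486000, 1.353240]
step 3: c = 1.339458, f(c) = 0.006037 > 0 → new bracket [0.486000, 1.339458]

1.33946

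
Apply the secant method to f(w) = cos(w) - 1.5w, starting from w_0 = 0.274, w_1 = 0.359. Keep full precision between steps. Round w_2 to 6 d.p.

Secant update: w_(k+1) = w_k − f(w_k)·(w_k − w_(k-1))/(f(w_k) − f(w_(k-1))).
f(w_0) = 0.551696, f(w_1) = 0.397749
w_2 = 0.359000 - (0.397749)·(0.359000 - 0.274000)/(0.397749 - (0.551696)) = 0.578611; f(w_2) = -0.030694

0.578611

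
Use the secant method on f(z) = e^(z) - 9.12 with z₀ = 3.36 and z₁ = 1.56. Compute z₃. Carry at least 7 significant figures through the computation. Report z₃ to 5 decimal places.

Secant update: z_(k+1) = z_k − f(z_k)·(z_k − z_(k-1))/(f(z_k) − f(z_(k-1))).
f(z_0) = 19.669191, f(z_1) = -4.361179
z_2 = 1.560000 - (-4.361179)·(1.560000 - 3.360000)/(-4.361179 - (19.669191)) = 1.886675; f(z_2) = -2.522604
z_3 = 1.886675 - (-2.522604)·(1.886675 - 1.560000)/(-2.522604 - (-4.361179)) = 2.334887; f(z_3) = 1.208296

2.33489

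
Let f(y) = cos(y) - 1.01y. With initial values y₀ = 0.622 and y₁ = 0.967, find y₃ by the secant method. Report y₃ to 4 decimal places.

0.7344

f(y_0) = 0.184495, f(y_1) = -0.408898
y_2 = 0.967000 - (-0.408898)·(0.967000 - 0.622000)/(-0.408898 - (0.184495)) = 0.729266; f(y_2) = 0.009106
y_3 = 0.729266 - (0.009106)·(0.729266 - 0.967000)/(0.009106 - (-0.408898)) = 0.734444; f(y_3) = 0.000414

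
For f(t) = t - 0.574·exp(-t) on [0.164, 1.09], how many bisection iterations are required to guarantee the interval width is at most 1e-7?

Initial width b − a = 1.09 − 0.164 = 0.926000.
After n steps the width is (b−a)/2^n; need (b−a)/2^n ≤ 1e-7.
So n ≥ log₂(0.926000/1e-7) = log₂(9260000.0000) ≈ 23.1426.
Hence n = 24.

24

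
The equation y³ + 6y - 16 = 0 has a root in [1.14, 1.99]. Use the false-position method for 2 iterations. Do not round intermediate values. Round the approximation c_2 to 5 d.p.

f(1.140000) = -7.678456, f(1.990000) = 3.820599
step 1: c = 1.707585, f(c) = -0.775439 < 0 → new bracket [1.707585, 1.990000]
step 2: c = 1.755234, f(c) = -0.060997 < 0 → new bracket [1.755234, 1.990000]

1.75523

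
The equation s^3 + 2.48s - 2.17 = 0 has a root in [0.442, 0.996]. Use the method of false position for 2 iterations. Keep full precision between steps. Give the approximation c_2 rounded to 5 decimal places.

0.71703

False-position update: c = (a·f(b) − b·f(a))/(f(b) − f(a)); replace the endpoint whose sign matches f(c).
f(0.442000) = -0.987489, f(0.996000) = 1.288128
step 1: c = 0.682405, f(c) = -0.159857 < 0 → new bracket [0.682405, 0.996000]
step 2: c = 0.717025, f(c) = -0.023136 < 0 → new bracket [0.717025, 0.996000]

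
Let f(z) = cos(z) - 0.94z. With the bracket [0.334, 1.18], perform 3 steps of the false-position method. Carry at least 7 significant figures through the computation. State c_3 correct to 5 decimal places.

0.76618

f(0.334000) = 0.630779, f(1.180000) = -0.728275
step 1: c = 0.726655, f(c) = 0.064346 > 0 → new bracket [0.726655, 1.180000]
step 2: c = 0.763458, f(c) = 0.004799 > 0 → new bracket [0.763458, 1.180000]
step 3: c = 0.766185, f(c) = 0.000348 > 0 → new bracket [0.766185, 1.180000]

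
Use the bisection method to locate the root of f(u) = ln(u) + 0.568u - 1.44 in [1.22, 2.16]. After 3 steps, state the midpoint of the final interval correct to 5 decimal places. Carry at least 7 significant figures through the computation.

1.63125

f(1.220000) = -0.548189, f(2.160000) = 0.556988 (opposite signs)
step 1: m = 1.690000, f(m) = 0.044649 > 0 → root in [1.220000, 1.690000]
step 2: m = 1.455000, f(m) = -0.238554 < 0 → root in [1.455000, 1.690000]
step 3: m = 1.572500, f(m) = -0.094153 < 0 → root in [1.572500, 1.690000]
Midpoint of [1.572500, 1.690000] = 1.631250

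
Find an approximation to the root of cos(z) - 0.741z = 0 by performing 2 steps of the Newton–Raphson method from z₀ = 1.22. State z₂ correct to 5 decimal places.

0.87016

f'(z) = -sin(z) - 0.741
z_0 = 1.220000: f = -0.560374, f' = -1.680099 → z_1 = 1.220000 - (-0.560374)/(-1.680099) = 0.886464
z_1 = 0.886464: f = -0.024713, f' = -1.515841 → z_2 = 0.886464 - (-0.024713)/(-1.515841) = 0.870160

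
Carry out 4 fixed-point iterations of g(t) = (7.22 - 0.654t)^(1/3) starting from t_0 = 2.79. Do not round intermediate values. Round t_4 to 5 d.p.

t_1 = g(2.790000) = 1.753906
t_2 = g(1.753906) = 1.824455
t_3 = g(1.824455) = 1.819823
t_4 = g(1.819823) = 1.820128

1.82013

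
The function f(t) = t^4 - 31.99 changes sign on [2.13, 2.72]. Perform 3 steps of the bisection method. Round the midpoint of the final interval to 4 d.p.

2.3881

f(2.130000) = -11.406538, f(2.720000) = 22.746323 (opposite signs)
step 1: m = 2.425000, f(m) = 2.591750 > 0 → root in [2.130000, 2.425000]
step 2: m = 2.277500, f(m) = -5.084966 < 0 → root in [2.277500, 2.425000]
step 3: m = 2.351250, f(m) = -1.427053 < 0 → root in [2.351250, 2.425000]
Midpoint of [2.351250, 2.425000] = 2.388125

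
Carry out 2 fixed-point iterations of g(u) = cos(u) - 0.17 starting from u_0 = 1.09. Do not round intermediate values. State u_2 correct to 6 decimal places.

0.787530

u_1 = g(1.090000) = 0.292485
u_2 = g(0.292485) = 0.787530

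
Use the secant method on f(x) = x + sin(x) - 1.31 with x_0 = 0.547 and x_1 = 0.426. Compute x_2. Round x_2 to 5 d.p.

f(x_0) = -0.242873, f(x_1) = -0.470768
x_2 = 0.426000 - (-0.470768)·(0.426000 - 0.547000)/(-0.470768 - (-0.242873)) = 0.675952; f(x_2) = -0.008408

0.67595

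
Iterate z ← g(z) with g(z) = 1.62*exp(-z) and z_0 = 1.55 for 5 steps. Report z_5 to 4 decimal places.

z_1 = g(1.550000) = 0.343842
z_2 = g(0.343842) = 1.148647
z_3 = g(1.148647) = 0.513646
z_4 = g(0.513646) = 0.969262
z_5 = g(0.969262) = 0.614568

0.6146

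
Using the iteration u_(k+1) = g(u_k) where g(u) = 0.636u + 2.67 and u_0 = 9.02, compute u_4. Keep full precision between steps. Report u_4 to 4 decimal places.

u_1 = g(9.020000) = 8.406720
u_2 = g(8.406720) = 8.016674
u_3 = g(8.016674) = 7.768605
u_4 = g(7.768605) = 7.610833

7.6108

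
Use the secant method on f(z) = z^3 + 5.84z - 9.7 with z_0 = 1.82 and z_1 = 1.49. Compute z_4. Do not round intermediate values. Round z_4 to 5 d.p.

1.29185

f(z_0) = 6.957368, f(z_1) = 2.309549
z_2 = 1.490000 - (2.309549)·(1.490000 - 1.820000)/(2.309549 - (6.957368)) = 1.326020; f(z_2) = 0.375532
z_3 = 1.326020 - (0.375532)·(1.326020 - 1.490000)/(0.375532 - (2.309549)) = 1.294179; f(z_3) = 0.025627
z_4 = 1.294179 - (0.025627)·(1.294179 - 1.326020)/(0.025627 - (0.375532)) = 1.291847; f(z_4) = 0.000312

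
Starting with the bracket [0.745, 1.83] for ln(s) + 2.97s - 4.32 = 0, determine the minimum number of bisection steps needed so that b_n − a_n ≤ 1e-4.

Initial width b − a = 1.83 − 0.745 = 1.085000.
After n steps the width is (b−a)/2^n; need (b−a)/2^n ≤ 1e-4.
So n ≥ log₂(1.085000/1e-4) = log₂(10850.0000) ≈ 13.4054.
Hence n = 14.

14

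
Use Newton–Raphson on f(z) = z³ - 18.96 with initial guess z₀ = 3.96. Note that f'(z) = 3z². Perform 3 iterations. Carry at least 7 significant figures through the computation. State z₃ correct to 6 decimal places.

2.667259

z_0 = 3.960000: f = 43.139136, f' = 47.044800 → z_1 = 3.960000 - (43.139136)/(47.044800) = 3.043020
z_1 = 3.043020: f = 9.218279, f' = 27.779914 → z_2 = 3.043020 - (9.218279)/(27.779914) = 2.711188
z_2 = 2.711188: f = 0.968688, f' = 22.051614 → z_3 = 2.711188 - (0.968688)/(22.051614) = 2.667259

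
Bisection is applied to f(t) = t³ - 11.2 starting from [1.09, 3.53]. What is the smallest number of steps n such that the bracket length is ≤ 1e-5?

Initial width b − a = 3.53 − 1.09 = 2.440000.
After n steps the width is (b−a)/2^n; need (b−a)/2^n ≤ 1e-5.
So n ≥ log₂(2.440000/1e-5) = log₂(244000.0000) ≈ 17.8965.
Hence n = 18.

18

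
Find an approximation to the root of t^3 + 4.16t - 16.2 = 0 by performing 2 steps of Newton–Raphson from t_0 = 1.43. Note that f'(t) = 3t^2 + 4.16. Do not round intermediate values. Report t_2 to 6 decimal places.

2.000346

t_0 = 1.430000: f = -7.326993, f' = 10.294700 → t_1 = 1.430000 - (-7.326993)/(10.294700) = 2.141725
t_1 = 2.141725: f = 2.533634, f' = 17.920955 → t_2 = 2.141725 - (2.533634)/(17.920955) = 2.000346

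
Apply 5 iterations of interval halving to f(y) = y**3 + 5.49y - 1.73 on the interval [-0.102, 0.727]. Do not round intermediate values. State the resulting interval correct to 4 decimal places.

[0.2866, 0.3125]

f(-0.102000) = -2.291041, f(0.727000) = 2.645471 (opposite signs)
step 1: m = 0.312500, f(m) = 0.016143 > 0 → root in [-0.102000, 0.312500]
step 2: m = 0.105250, f(m) = -1.151012 < 0 → root in [0.105250, 0.312500]
step 3: m = 0.208875, f(m) = -0.574163 < 0 → root in [0.208875, 0.312500]
step 4: m = 0.260688, f(m) = -0.281110 < 0 → root in [0.260688, 0.312500]
step 5: m = 0.286594, f(m) = -0.133061 < 0 → root in [0.286594, 0.312500]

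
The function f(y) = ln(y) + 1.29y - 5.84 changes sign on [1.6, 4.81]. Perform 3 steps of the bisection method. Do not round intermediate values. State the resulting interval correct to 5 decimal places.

f(1.600000) = -3.305996, f(4.810000) = 1.935597 (opposite signs)
step 1: m = 3.205000, f(m) = -0.540838 < 0 → root in [3.205000, 4.810000]
step 2: m = 4.007500, f(m) = 0.717843 > 0 → root in [3.205000, 4.007500]
step 3: m = 3.606250, f(m) = 0.094731 > 0 → root in [3.205000, 3.606250]

[3.20500, 3.60625]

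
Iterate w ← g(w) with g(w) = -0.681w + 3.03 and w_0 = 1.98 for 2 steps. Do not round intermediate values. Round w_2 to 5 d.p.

w_1 = g(1.980000) = 1.681620
w_2 = g(1.681620) = 1.884817

1.88482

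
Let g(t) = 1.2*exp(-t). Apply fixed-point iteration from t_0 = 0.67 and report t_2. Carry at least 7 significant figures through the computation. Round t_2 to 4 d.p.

0.6494

t_1 = g(0.670000) = 0.614050
t_2 = g(0.614050) = 0.649386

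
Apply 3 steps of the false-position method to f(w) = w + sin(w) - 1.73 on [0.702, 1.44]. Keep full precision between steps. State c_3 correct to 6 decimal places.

0.929074

f(0.702000) = -0.382254, f(1.440000) = 0.701458
step 1: c = 0.962312, f(c) = 0.052827 > 0 → new bracket [0.702000, 0.962312]
step 2: c = 0.930705, f(c) = 0.002746 > 0 → new bracket [0.702000, 0.930705]
step 3: c = 0.929074, f(c) = 0.000139 > 0 → new bracket [0.702000, 0.929074]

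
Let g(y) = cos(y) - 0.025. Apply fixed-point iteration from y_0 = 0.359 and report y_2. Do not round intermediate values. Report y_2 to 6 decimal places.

y_1 = g(0.359000) = 0.911249
y_2 = g(0.911249) = 0.587759

0.587759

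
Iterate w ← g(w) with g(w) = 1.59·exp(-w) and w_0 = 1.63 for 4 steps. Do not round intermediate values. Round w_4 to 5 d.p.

w_1 = g(1.630000) = 0.311528
w_2 = g(0.311528) = 1.164400
w_3 = g(1.164400) = 0.496255
w_4 = g(0.496255) = 0.968002

0.96800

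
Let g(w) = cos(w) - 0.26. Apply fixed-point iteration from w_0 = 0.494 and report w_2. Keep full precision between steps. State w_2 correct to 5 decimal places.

w_1 = g(0.494000) = 0.620443
w_2 = g(0.620443) = 0.553621

0.55362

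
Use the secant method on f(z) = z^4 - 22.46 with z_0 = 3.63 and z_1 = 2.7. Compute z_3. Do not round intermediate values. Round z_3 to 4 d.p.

f(z_0) = 151.170694, f(z_1) = 30.684100
z_2 = 2.700000 - (30.684100)·(2.700000 - 3.630000)/(30.684100 - (151.170694)) = 2.463159; f(z_2) = 14.350313
z_3 = 2.463159 - (14.350313)·(2.463159 - 2.700000)/(14.350313 - (30.684100)) = 2.255078; f(z_3) = 3.401046

2.2551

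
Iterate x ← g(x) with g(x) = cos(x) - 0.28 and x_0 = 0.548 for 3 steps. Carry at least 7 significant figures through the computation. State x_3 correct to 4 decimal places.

x_1 = g(0.548000) = 0.573568
x_2 = g(0.573568) = 0.559970
x_3 = g(0.559970) = 0.567271

0.5673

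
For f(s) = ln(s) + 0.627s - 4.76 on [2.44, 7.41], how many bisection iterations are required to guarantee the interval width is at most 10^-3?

Initial width b − a = 7.41 − 2.44 = 4.970000.
After n steps the width is (b−a)/2^n; need (b−a)/2^n ≤ 10^-3.
So n ≥ log₂(4.970000/10^-3) = log₂(4970.0000) ≈ 12.2790.
Hence n = 13.

13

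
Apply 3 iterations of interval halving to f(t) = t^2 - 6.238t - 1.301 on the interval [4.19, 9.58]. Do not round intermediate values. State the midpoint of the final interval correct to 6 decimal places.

6.548125

f(4.190000) = -9.882120, f(9.580000) = 30.715360 (opposite signs)
step 1: m = 6.885000, f(m) = 3.153595 > 0 → root in [4.190000, 6.885000]
step 2: m = 5.537500, f(m) = -5.180019 < 0 → root in [5.537500, 6.885000]
step 3: m = 6.211250, f(m) = -1.467151 < 0 → root in [6.211250, 6.885000]
Midpoint of [6.211250, 6.885000] = 6.548125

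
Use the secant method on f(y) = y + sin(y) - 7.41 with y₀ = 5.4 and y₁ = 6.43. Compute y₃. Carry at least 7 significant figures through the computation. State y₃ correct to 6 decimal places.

6.862909

f(y_0) = -2.782764, f(y_1) = -0.833712
y_2 = 6.430000 - (-0.833712)·(6.430000 - 5.400000)/(-0.833712 - (-2.782764)) = 6.870585; f(y_2) = 0.014784
y_3 = 6.870585 - (0.014784)·(6.870585 - 6.430000)/(0.014784 - (-0.833712)) = 6.862909; f(y_3) = 0.000701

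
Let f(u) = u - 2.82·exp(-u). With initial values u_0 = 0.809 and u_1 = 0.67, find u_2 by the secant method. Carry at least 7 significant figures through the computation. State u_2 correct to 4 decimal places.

f(u_0) = -0.446755, f(u_1) = -0.773018
u_2 = 0.670000 - (-0.773018)·(0.670000 - 0.809000)/(-0.773018 - (-0.446755)) = 0.999334; f(u_2) = -0.038778

0.9993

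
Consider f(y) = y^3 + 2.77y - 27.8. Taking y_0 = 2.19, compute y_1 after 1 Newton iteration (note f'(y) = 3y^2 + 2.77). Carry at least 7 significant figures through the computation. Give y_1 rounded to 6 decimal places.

y_0 = 2.190000: f = -11.230241, f' = 17.158300 → y_1 = 2.190000 - (-11.230241)/(17.158300) = 2.844508

2.844508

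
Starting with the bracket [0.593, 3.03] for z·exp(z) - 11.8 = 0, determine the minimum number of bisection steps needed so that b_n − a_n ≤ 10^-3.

12

Initial width b − a = 3.03 − 0.593 = 2.437000.
After n steps the width is (b−a)/2^n; need (b−a)/2^n ≤ 10^-3.
So n ≥ log₂(2.437000/10^-3) = log₂(2437.0000) ≈ 11.2509.
Hence n = 12.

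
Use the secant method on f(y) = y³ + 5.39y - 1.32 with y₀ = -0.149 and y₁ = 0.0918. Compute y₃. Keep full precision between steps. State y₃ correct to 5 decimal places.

0.24223

Secant update: y_(k+1) = y_k − f(y_k)·(y_k − y_(k-1))/(f(y_k) − f(y_(k-1))).
f(y_0) = -2.126418, f(y_1) = -0.824424
y_2 = 0.091800 - (-0.824424)·(0.091800 - -0.149000)/(-0.824424 - (-2.126418)) = 0.244275; f(y_2) = 0.011218
y_3 = 0.244275 - (0.011218)·(0.244275 - 0.091800)/(0.011218 - (-0.824424)) = 0.242228; f(y_3) = -0.000178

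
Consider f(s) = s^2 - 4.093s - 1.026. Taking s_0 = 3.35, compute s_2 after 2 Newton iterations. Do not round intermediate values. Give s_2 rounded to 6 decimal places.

4.355538

f'(s) = 2s - 4.093
s_0 = 3.350000: f = -3.515050, f' = 2.607000 → s_1 = 3.350000 - (-3.515050)/(2.607000) = 4.698312
s_1 = 4.698312: f = 1.817946, f' = 5.303624 → s_2 = 4.698312 - (1.817946)/(5.303624) = 4.355538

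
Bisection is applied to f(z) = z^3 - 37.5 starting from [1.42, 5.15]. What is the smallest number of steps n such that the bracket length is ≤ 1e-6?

22

Initial width b − a = 5.15 − 1.42 = 3.730000.
After n steps the width is (b−a)/2^n; need (b−a)/2^n ≤ 1e-6.
So n ≥ log₂(3.730000/1e-6) = log₂(3730000.0000) ≈ 21.8307.
Hence n = 22.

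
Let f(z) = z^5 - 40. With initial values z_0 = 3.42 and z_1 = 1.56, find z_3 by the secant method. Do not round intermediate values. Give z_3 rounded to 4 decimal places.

2.4454

f(z_0) = 427.875744, f(z_1) = -30.761042
z_2 = 1.560000 - (-30.761042)·(1.560000 - 3.420000)/(-30.761042 - (427.875744)) = 1.684751; f(z_2) = -26.426901
z_3 = 1.684751 - (-26.426901)·(1.684751 - 1.560000)/(-26.426901 - (-30.761042)) = 2.445407; f(z_3) = 47.449248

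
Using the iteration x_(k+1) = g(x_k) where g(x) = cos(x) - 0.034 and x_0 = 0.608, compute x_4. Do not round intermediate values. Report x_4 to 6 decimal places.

x_1 = g(0.608000) = 0.786792
x_2 = g(0.786792) = 0.672120
x_3 = g(0.672120) = 0.748503
x_4 = g(0.748503) = 0.698708

0.698708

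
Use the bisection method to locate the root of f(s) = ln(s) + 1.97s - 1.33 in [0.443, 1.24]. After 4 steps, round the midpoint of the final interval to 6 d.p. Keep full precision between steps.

f(0.443000) = -1.271476, f(1.240000) = 1.327911 (opposite signs)
step 1: m = 0.841500, f(m) = 0.155186 > 0 → root in [0.443000, 0.841500]
step 2: m = 0.642250, f(m) = -0.507545 < 0 → root in [0.642250, 0.841500]
step 3: m = 0.741875, f(m) = -0.167081 < 0 → root in [0.741875, 0.841500]
step 4: m = 0.791688, f(m) = -0.003964 < 0 → root in [0.791688, 0.841500]
Midpoint of [0.791688, 0.841500] = 0.816594

0.816594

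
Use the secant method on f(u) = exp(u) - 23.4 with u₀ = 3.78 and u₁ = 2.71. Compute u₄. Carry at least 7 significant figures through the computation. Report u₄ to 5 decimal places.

Secant update: u_(k+1) = u_k − f(u_k)·(u_k − u_(k-1))/(f(u_k) − f(u_(k-1))).
f(u_0) = 20.416042, f(u_1) = -8.370724
u_2 = 2.710000 - (-8.370724)·(2.710000 - 3.780000)/(-8.370724 - (20.416042)) = 3.021139; f(u_2) = -2.885363
u_3 = 3.021139 - (-2.885363)·(3.021139 - 2.710000)/(-2.885363 - (-8.370724)) = 3.184801; f(u_3) = 0.762482
u_4 = 3.184801 - (0.762482)·(3.184801 - 3.021139)/(0.762482 - (-2.885363)) = 3.150592; f(u_4) = -0.050118

3.15059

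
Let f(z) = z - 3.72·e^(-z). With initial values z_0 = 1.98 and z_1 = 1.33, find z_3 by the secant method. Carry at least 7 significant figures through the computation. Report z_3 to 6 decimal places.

1.164350

f(z_0) = 1.466382, f(z_1) = 0.346145
z_2 = 1.330000 - (0.346145)·(1.330000 - 1.980000)/(0.346145 - (1.466382)) = 1.129155; f(z_2) = -0.073544
z_3 = 1.129155 - (-0.073544)·(1.129155 - 1.330000)/(-0.073544 - (0.346145)) = 1.164350; f(z_3) = 0.003244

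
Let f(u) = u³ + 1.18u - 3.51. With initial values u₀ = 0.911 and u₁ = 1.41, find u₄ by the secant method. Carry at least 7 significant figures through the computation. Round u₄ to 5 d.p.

1.26390

f(u_0) = -1.678962, f(u_1) = 0.957021
u_2 = 1.410000 - (0.957021)·(1.410000 - 0.911000)/(0.957021 - (-1.678962)) = 1.228833; f(u_2) = -0.204402
u_3 = 1.228833 - (-0.204402)·(1.228833 - 1.410000)/(-0.204402 - (0.957021)) = 1.260717; f(u_3) = -0.018561
u_4 = 1.260717 - (-0.018561)·(1.260717 - 1.228833)/(-0.018561 - (-0.204402)) = 1.263901; f(u_4) = 0.000419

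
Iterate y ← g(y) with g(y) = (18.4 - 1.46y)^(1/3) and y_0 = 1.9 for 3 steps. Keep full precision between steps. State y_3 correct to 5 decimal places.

2.45628

y_1 = g(1.900000) = 2.500053
y_2 = g(2.500053) = 2.452430
y_3 = g(2.452430) = 2.456277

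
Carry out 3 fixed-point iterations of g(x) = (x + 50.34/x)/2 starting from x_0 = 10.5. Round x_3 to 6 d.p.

x_1 = g(10.500000) = 7.647143
x_2 = g(7.647143) = 7.114997
x_3 = g(7.114997) = 7.095097

7.095097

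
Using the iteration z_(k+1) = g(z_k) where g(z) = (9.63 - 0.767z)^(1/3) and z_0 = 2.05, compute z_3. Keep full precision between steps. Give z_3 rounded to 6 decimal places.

z_1 = g(2.050000) = 2.004793
z_2 = g(2.004793) = 2.007664
z_3 = g(2.007664) = 2.007482

2.007482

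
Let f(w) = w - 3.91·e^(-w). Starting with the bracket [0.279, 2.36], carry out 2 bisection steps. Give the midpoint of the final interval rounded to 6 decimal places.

1.059375

f(0.279000) = -2.679071, f(2.360000) = 1.990817 (opposite signs)
step 1: m = 1.319500, f(m) = 0.274479 > 0 → root in [0.279000, 1.319500]
step 2: m = 0.799250, f(m) = -0.958944 < 0 → root in [0.799250, 1.319500]
Midpoint of [0.799250, 1.319500] = 1.059375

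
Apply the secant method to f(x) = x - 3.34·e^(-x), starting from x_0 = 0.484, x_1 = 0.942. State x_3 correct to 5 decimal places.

1.10438

f(x_0) = -1.574486, f(x_1) = -0.360090
x_2 = 0.942000 - (-0.360090)·(0.942000 - 0.484000)/(-0.360090 - (-1.574486)) = 1.077805; f(x_2) = -0.058936
x_3 = 1.077805 - (-0.058936)·(1.077805 - 0.942000)/(-0.058936 - (-0.360090)) = 1.104382; f(x_3) = -0.002545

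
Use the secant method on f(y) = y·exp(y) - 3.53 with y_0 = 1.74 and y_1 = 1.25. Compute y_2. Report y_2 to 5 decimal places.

1.17647

Secant update: y_(k+1) = y_k − f(y_k)·(y_k − y_(k-1))/(f(y_k) − f(y_(k-1))).
f(y_0) = 6.383378, f(y_1) = 0.832929
y_2 = 1.250000 - (0.832929)·(1.250000 - 1.740000)/(0.832929 - (6.383378)) = 1.176468; f(y_2) = 0.285169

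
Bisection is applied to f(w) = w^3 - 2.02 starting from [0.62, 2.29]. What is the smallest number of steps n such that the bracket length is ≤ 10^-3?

Initial width b − a = 2.29 − 0.62 = 1.670000.
After n steps the width is (b−a)/2^n; need (b−a)/2^n ≤ 10^-3.
So n ≥ log₂(1.670000/10^-3) = log₂(1670.0000) ≈ 10.7056.
Hence n = 11.

11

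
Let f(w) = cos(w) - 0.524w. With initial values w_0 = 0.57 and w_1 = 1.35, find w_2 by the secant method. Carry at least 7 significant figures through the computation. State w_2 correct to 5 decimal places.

f(w_0) = 0.543221, f(w_1) = -0.488393
w_2 = 1.350000 - (-0.488393)·(1.350000 - 0.570000)/(-0.488393 - (0.543221)) = 0.980728; f(w_2) = 0.042517

0.98073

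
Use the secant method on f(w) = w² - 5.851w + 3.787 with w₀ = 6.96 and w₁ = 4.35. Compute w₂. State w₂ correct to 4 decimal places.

4.8524

f(w_0) = 11.505640, f(w_1) = -2.742350
w_2 = 4.350000 - (-2.742350)·(4.350000 - 6.960000)/(-2.742350 - (11.505640)) = 4.852354; f(w_2) = -1.058784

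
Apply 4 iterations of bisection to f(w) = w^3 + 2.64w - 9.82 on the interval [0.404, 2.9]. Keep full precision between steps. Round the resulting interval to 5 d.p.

f(0.404000) = -8.687501, f(2.900000) = 22.225000 (opposite signs)
step 1: m = 1.652000, f(m) = -0.950240 < 0 → root in [1.652000, 2.900000]
step 2: m = 2.276000, f(m) = 7.978721 > 0 → root in [1.652000, 2.276000]
step 3: m = 1.964000, f(m) = 2.940689 > 0 → root in [1.652000, 1.964000]
step 4: m = 1.808000, f(m) = 0.863226 > 0 → root in [1.652000, 1.808000]

[1.65200, 1.80800]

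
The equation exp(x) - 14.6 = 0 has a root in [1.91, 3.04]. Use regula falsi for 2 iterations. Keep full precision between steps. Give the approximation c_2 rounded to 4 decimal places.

f(1.910000) = -7.846911, f(3.040000) = 6.305243
step 1: c = 2.536548, f(c) = -1.964019 < 0 → new bracket [2.536548, 3.040000]
step 2: c = 2.656122, f(c) = -0.359039 < 0 → new bracket [2.656122, 3.040000]

2.6561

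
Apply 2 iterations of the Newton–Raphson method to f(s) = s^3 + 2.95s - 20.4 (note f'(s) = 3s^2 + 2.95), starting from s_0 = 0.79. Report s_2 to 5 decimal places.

3.14505

s_0 = 0.790000: f = -17.576461, f' = 4.822300 → s_1 = 0.790000 - (-17.576461)/(4.822300) = 4.434829
s_1 = 4.434829: f = 79.905696, f' = 61.953136 → s_2 = 4.434829 - (79.905696)/(61.953136) = 3.145053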